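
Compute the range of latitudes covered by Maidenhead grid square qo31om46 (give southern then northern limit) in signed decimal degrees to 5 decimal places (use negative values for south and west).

Field Q=16, O=14: +16·20° lon, +14·10° lat → SW at lon 140°, lat 50°.
Square 3, 1: +3·2° lon, +1·1° lat → SW at lon 146°, lat 51°.
Subsquare o=14, m=12: +14·0.0833333° lon, +12·0.0416667° lat → SW at lon 147.167°, lat 51.5°.
Extended square 4, 6: +4·0.00833333° lon, +6·0.00416667° lat → SW at lon 147.2°, lat 51.525°.
Cell spans 0.00833333° lon × 0.00416667° lat.
south 51.52500, north 51.52917.

51.52500, 51.52917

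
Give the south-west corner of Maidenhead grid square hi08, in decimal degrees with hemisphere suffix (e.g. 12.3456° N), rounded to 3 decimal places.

2.000° S, 40.000° W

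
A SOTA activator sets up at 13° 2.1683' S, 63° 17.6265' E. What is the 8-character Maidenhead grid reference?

MH16px51

Add 180° to longitude and 90° to latitude: 243.29377, 76.96386.
Field: lon ⌊243.29377/20⌋ = 12 → M; lat ⌊76.96386/10⌋ = 7 → H.
Square: lon ⌊3.29377/2⌋ = 1; lat ⌊6.96386/1⌋ = 6.
Subsquare: lon ⌊1.29377/0.0833333⌋ = 15 → p; lat ⌊0.96386/0.0416667⌋ = 23 → x.
Extended square: lon ⌊0.04377/0.00833333⌋ = 5; lat ⌊0.00553/0.00416667⌋ = 1.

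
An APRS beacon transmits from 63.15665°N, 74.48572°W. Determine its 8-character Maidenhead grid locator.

FP23sd17

Shift to the Maidenhead origin (180°W, 90°S): lon 105.51428, lat 153.15665.
Field: lon ⌊105.51428/20⌋ = 5 → F; lat ⌊153.15665/10⌋ = 15 → P.
Square: lon ⌊5.51428/2⌋ = 2; lat ⌊3.15665/1⌋ = 3.
Subsquare: lon ⌊1.51428/0.0833333⌋ = 18 → s; lat ⌊0.15665/0.0416667⌋ = 3 → d.
Extended square: lon ⌊0.01428/0.00833333⌋ = 1; lat ⌊0.03165/0.00416667⌋ = 7.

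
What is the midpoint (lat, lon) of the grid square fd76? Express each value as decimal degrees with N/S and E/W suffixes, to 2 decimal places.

53.50° S, 65.00° W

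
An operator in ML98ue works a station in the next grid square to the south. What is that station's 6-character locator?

ML98ud

Latitude subsquare e = 4; −1 → 3 = d.
The longitude characters are unchanged.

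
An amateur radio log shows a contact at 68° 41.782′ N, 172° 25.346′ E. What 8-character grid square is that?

Add 180° to longitude and 90° to latitude: 352.42243, 158.69637.
Field: lon ⌊352.42243/20⌋ = 17 → R; lat ⌊158.69637/10⌋ = 15 → P.
Square: lon ⌊12.42243/2⌋ = 6; lat ⌊8.69637/1⌋ = 8.
Subsquare: lon ⌊0.42243/0.0833333⌋ = 5 → f; lat ⌊0.69637/0.0416667⌋ = 16 → q.
Extended square: lon ⌊0.00577/0.00833333⌋ = 0; lat ⌊0.02970/0.00416667⌋ = 7.

RP68fq07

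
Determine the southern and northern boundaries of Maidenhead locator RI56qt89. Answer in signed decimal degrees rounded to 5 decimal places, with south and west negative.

-3.17083, -3.16667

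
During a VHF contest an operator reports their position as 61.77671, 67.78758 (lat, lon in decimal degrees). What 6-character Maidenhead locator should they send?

MP31vs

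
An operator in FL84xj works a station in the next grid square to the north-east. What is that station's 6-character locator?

FL94ak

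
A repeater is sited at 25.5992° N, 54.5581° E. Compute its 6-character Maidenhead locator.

Shift to the Maidenhead origin (180°W, 90°S): lon 234.5581, lat 115.5992.
Field: 234.5581/20 → 11 → L, 115.5992/10 → 11 → L; chars LL.
Square: 14.5581/2 → 7, 5.5992/1 → 5; chars 75.
Subsquare: 0.5581/0.0833333 → 6 → g, 0.5992/0.0416667 → 14 → o; chars go.

LL75go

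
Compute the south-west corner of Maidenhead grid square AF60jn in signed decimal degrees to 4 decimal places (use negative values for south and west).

Field A=0, F=5: +0·20° lon, +5·10° lat → SW at lon -180°, lat -40°.
Square 6, 0: +6·2° lon, +0·1° lat → SW at lon -168°, lat -40°.
Subsquare j=9, n=13: +9·0.0833333° lon, +13·0.0416667° lat → SW at lon -167.25°, lat -39.4583°.
latitude -39.4583, longitude -167.2500.

-39.4583, -167.2500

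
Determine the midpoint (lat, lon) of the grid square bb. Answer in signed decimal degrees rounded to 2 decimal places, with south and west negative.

-75.00, -150.00

Field B=1, B=1: +1·20° lon, +1·10° lat → SW at lon -160°, lat -80°.
Cell spans 20° lon × 10° lat. Centre is SW corner plus half of each.
latitude -75.00, longitude -150.00.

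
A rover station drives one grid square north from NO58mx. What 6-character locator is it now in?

NO59ma

Latitude subsquare x = 23; +1 → 24, wraps to 0 = a, carry into square.
Latitude square 8; +1 → 9.
The longitude characters are unchanged.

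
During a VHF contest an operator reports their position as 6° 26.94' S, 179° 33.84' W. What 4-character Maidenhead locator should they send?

Shift to the Maidenhead origin (180°W, 90°S): lon 0.44, lat 83.55.
Field (20°×10°, letters A–R): lon ⌊0.44/20⌋ = 0 → A; lat ⌊83.55/10⌋ = 8 → I.
Square (2°×1°, digits 0–9): lon ⌊0.44/2⌋ = 0; lat ⌊3.55/1⌋ = 3.

AI03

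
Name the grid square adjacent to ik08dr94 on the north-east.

IK08er05

Longitude extended square 9; +1 → 10, wraps to 0, carry into subsquare.
Longitude subsquare d = 3; +1 → 4 = e.
Latitude extended square 4; +1 → 5.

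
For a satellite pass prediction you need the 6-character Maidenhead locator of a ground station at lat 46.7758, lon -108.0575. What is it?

DN56xs

Offset from 180°W / 90°S: lon 71.9425°, lat 136.7758°.
Field (20°×10°, letters A–R): 71.9425/20 → 3 → D, 136.7758/10 → 13 → N; chars DN.
Square (2°×1°, digits 0–9): 11.9425/2 → 5, 6.7758/1 → 6; chars 56.
Subsquare (5′×2.5′, letters a–x): 1.9425/0.0833333 → 23 → x, 0.7758/0.0416667 → 18 → s; chars xs.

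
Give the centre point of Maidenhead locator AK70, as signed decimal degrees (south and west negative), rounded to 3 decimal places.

10.500, -165.000

Field A=0, K=10: +0·20° lon, +10·10° lat → SW at lon -180°, lat 10°.
Square 7, 0: +7·2° lon, +0·1° lat → SW at lon -166°, lat 10°.
Cell spans 2° lon × 1° lat. Centre is SW corner plus half of each.
latitude 10.500, longitude -165.000.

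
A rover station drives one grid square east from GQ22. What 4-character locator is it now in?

GQ32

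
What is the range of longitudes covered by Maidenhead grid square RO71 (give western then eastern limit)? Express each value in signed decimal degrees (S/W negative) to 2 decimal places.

174.00, 176.00

Field R=17, O=14: +17·20° lon, +14·10° lat → SW at lon 160°, lat 50°.
Square 7, 1: +7·2° lon, +1·1° lat → SW at lon 174°, lat 51°.
Cell spans 2° lon × 1° lat.
west 174.00, east 176.00.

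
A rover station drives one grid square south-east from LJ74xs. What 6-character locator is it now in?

LJ84ar

Longitude subsquare x = 23; +1 → 24, wraps to 0 = a, carry into square.
Longitude square 7; +1 → 8.
Latitude subsquare s = 18; −1 → 17 = r.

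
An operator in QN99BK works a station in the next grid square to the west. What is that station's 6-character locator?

Longitude subsquare b = 1; −1 → 0 = a.
The latitude characters are unchanged.

QN99ak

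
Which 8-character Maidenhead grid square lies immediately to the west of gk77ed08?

GK77dd98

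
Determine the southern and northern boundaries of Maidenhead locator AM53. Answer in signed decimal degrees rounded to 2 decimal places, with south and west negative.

Field A=0, M=12: +0·20° lon, +12·10° lat → SW at lon -180°, lat 30°.
Square 5, 3: +5·2° lon, +3·1° lat → SW at lon -170°, lat 33°.
Cell spans 2° lon × 1° lat.
south 33.00, north 34.00.

33.00, 34.00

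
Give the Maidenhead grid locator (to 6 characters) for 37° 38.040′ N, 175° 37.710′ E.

RM77tp

Shift to the Maidenhead origin (180°W, 90°S): lon 355.6285, lat 127.6340.
Field: lon ⌊355.6285/20⌋ = 17 → R; lat ⌊127.6340/10⌋ = 12 → M.
Square: lon ⌊15.6285/2⌋ = 7; lat ⌊7.6340/1⌋ = 7.
Subsquare: lon ⌊1.6285/0.0833333⌋ = 19 → t; lat ⌊0.6340/0.0416667⌋ = 15 → p.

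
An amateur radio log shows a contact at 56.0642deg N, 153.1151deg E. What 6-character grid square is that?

Offset from 180°W / 90°S: lon 333.1151°, lat 146.0642°.
Field: 333.1151/20 → 16 → Q, 146.0642/10 → 14 → O; chars QO.
Square: 13.1151/2 → 6, 6.0642/1 → 6; chars 66.
Subsquare: 1.1151/0.0833333 → 13 → n, 0.0642/0.0416667 → 1 → b; chars nb.

QO66nb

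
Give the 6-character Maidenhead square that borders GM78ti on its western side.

GM78si

Longitude subsquare t = 19; −1 → 18 = s.
The latitude characters are unchanged.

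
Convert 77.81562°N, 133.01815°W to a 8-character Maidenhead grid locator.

Offset from 180°W / 90°S: lon 46.98185°, lat 167.81562°.
Field (20°×10°, letters A–R): lon ⌊46.98185/20⌋ = 2 → C; lat ⌊167.81562/10⌋ = 16 → Q.
Square (2°×1°, digits 0–9): lon ⌊6.98185/2⌋ = 3; lat ⌊7.81562/1⌋ = 7.
Subsquare (5′×2.5′, letters a–x): lon ⌊0.98185/0.0833333⌋ = 11 → l; lat ⌊0.81562/0.0416667⌋ = 19 → t.
Extended square (30″×15″, digits 0–9): lon ⌊0.06518/0.00833333⌋ = 7; lat ⌊0.02395/0.00416667⌋ = 5.

CQ37lt75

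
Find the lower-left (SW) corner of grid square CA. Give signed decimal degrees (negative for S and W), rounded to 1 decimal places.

-90.0, -140.0

Field C=2, A=0: +2·20° lon, +0·10° lat → SW at lon -140°, lat -90°.
latitude -90.0, longitude -140.0.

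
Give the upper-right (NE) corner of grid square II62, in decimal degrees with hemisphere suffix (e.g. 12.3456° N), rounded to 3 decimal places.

7.000° S, 6.000° W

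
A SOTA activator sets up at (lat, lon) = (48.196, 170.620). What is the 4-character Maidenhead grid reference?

RN58

Shift to the Maidenhead origin (180°W, 90°S): lon 350.62, lat 138.20.
Field: lon ⌊350.62/20⌋ = 17 → R; lat ⌊138.20/10⌋ = 13 → N.
Square: lon ⌊10.62/2⌋ = 5; lat ⌊8.20/1⌋ = 8.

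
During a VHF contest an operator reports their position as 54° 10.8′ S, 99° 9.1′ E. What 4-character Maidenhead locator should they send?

ND95

Add 180° to longitude and 90° to latitude: 279.15, 35.82.
Field: 279.15/20 → 13 → N, 35.82/10 → 3 → D; chars ND.
Square: 19.15/2 → 9, 5.82/1 → 5; chars 95.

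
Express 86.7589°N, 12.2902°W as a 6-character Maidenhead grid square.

Offset from 180°W / 90°S: lon 167.7098°, lat 176.7589°.
Field: 167.7098/20 → 8 → I, 176.7589/10 → 17 → R; chars IR.
Square: 7.7098/2 → 3, 6.7589/1 → 6; chars 36.
Subsquare: 1.7098/0.0833333 → 20 → u, 0.7589/0.0416667 → 18 → s; chars us.

IR36us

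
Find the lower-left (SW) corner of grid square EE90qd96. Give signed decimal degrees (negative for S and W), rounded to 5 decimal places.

-49.85000, -80.59167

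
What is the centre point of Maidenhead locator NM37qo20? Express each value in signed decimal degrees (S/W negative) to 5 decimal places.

37.58542, 87.35417

Field N=13, M=12: +13·20° lon, +12·10° lat → SW at lon 80°, lat 30°.
Square 3, 7: +3·2° lon, +7·1° lat → SW at lon 86°, lat 37°.
Subsquare q=16, o=14: +16·0.0833333° lon, +14·0.0416667° lat → SW at lon 87.3333°, lat 37.5833°.
Extended square 2, 0: +2·0.00833333° lon, +0·0.00416667° lat → SW at lon 87.35°, lat 37.5833°.
Cell spans 0.00833333° lon × 0.00416667° lat. Centre is SW corner plus half of each.
latitude 37.58542, longitude 87.35417.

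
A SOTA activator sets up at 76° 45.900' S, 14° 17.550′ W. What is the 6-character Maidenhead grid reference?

Add 180° to longitude and 90° to latitude: 165.7075, 13.2350.
Field: lon ⌊165.7075/20⌋ = 8 → I; lat ⌊13.2350/10⌋ = 1 → B.
Square: lon ⌊5.7075/2⌋ = 2; lat ⌊3.2350/1⌋ = 3.
Subsquare: lon ⌊1.7075/0.0833333⌋ = 20 → u; lat ⌊0.2350/0.0416667⌋ = 5 → f.

IB23uf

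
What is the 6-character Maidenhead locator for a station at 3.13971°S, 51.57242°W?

GI46fu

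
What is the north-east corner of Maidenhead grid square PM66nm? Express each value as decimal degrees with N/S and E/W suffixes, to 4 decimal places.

36.5417° N, 133.1667° E

Field P=15, M=12: +15·20° lon, +12·10° lat → SW at lon 120°, lat 30°.
Square 6, 6: +6·2° lon, +6·1° lat → SW at lon 132°, lat 36°.
Subsquare n=13, m=12: +13·0.0833333° lon, +12·0.0416667° lat → SW at lon 133.083°, lat 36.5°.
Cell spans 0.0833333° lon × 0.0416667° lat. NE corner is SW corner plus one full cell.
latitude 36.5417° N, longitude 133.1667° E.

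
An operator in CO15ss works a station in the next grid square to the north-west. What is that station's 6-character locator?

Longitude subsquare s = 18; −1 → 17 = r.
Latitude subsquare s = 18; +1 → 19 = t.

CO15rt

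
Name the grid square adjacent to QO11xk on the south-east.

Longitude subsquare x = 23; +1 → 24, wraps to 0 = a, carry into square.
Longitude square 1; +1 → 2.
Latitude subsquare k = 10; −1 → 9 = j.

QO21aj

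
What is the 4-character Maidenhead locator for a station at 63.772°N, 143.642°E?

Offset from 180°W / 90°S: lon 323.64°, lat 153.77°.
Field: lon ⌊323.64/20⌋ = 16 → Q; lat ⌊153.77/10⌋ = 15 → P.
Square: lon ⌊3.64/2⌋ = 1; lat ⌊3.77/1⌋ = 3.

QP13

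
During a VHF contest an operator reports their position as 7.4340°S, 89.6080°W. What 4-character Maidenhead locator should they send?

Offset from 180°W / 90°S: lon 90.39°, lat 82.57°.
Field (20°×10°, letters A–R): lon ⌊90.39/20⌋ = 4 → E; lat ⌊82.57/10⌋ = 8 → I.
Square (2°×1°, digits 0–9): lon ⌊10.39/2⌋ = 5; lat ⌊2.57/1⌋ = 2.

EI52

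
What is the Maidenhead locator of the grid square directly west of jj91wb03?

JJ91vb93

Longitude extended square 0; −1 → -1, wraps to 9, carry into subsquare.
Longitude subsquare w = 22; −1 → 21 = v.
The latitude characters are unchanged.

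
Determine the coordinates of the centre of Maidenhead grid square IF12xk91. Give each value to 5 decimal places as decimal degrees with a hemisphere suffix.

37.57708° S, 16.00417° W

Field I=8, F=5: +8·20° lon, +5·10° lat → SW at lon -20°, lat -40°.
Square 1, 2: +1·2° lon, +2·1° lat → SW at lon -18°, lat -38°.
Subsquare x=23, k=10: +23·0.0833333° lon, +10·0.0416667° lat → SW at lon -16.0833°, lat -37.5833°.
Extended square 9, 1: +9·0.00833333° lon, +1·0.00416667° lat → SW at lon -16.0083°, lat -37.5792°.
Cell spans 0.00833333° lon × 0.00416667° lat. Centre is SW corner plus half of each.
latitude 37.57708° S, longitude 16.00417° W.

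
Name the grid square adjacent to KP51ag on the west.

KP41xg

Longitude subsquare a = 0; −1 → -1, wraps to 23 = x, carry into square.
Longitude square 5; −1 → 4.
The latitude characters are unchanged.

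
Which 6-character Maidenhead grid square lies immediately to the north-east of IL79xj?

IL89ak

Longitude subsquare x = 23; +1 → 24, wraps to 0 = a, carry into square.
Longitude square 7; +1 → 8.
Latitude subsquare j = 9; +1 → 10 = k.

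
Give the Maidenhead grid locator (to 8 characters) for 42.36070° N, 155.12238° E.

Add 180° to longitude and 90° to latitude: 335.12238, 132.36070.
Field: 335.12238/20 → 16 → Q, 132.36070/10 → 13 → N; chars QN.
Square: 15.12238/2 → 7, 2.36070/1 → 2; chars 72.
Subsquare: 1.12238/0.0833333 → 13 → n, 0.36070/0.0416667 → 8 → i; chars ni.
Extended square: 0.03905/0.00833333 → 4, 0.02737/0.00416667 → 6; chars 46.

QN72ni46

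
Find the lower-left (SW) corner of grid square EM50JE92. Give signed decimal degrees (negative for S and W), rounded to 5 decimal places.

Field E=4, M=12: +4·20° lon, +12·10° lat → SW at lon -100°, lat 30°.
Square 5, 0: +5·2° lon, +0·1° lat → SW at lon -90°, lat 30°.
Subsquare j=9, e=4: +9·0.0833333° lon, +4·0.0416667° lat → SW at lon -89.25°, lat 30.1667°.
Extended square 9, 2: +9·0.00833333° lon, +2·0.00416667° lat → SW at lon -89.175°, lat 30.175°.
latitude 30.17500, longitude -89.17500.

30.17500, -89.17500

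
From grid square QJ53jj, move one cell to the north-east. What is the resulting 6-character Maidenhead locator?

QJ53kk

Longitude subsquare j = 9; +1 → 10 = k.
Latitude subsquare j = 9; +1 → 10 = k.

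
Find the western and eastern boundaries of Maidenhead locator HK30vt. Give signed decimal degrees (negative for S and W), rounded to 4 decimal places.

Field H=7, K=10: +7·20° lon, +10·10° lat → SW at lon -40°, lat 10°.
Square 3, 0: +3·2° lon, +0·1° lat → SW at lon -34°, lat 10°.
Subsquare v=21, t=19: +21·0.0833333° lon, +19·0.0416667° lat → SW at lon -32.25°, lat 10.7917°.
Cell spans 0.0833333° lon × 0.0416667° lat.
west -32.2500, east -32.1667.

-32.2500, -32.1667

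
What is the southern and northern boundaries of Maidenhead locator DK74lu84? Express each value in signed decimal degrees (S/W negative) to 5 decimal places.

14.85000, 14.85417

Field D=3, K=10: +3·20° lon, +10·10° lat → SW at lon -120°, lat 10°.
Square 7, 4: +7·2° lon, +4·1° lat → SW at lon -106°, lat 14°.
Subsquare l=11, u=20: +11·0.0833333° lon, +20·0.0416667° lat → SW at lon -105.083°, lat 14.8333°.
Extended square 8, 4: +8·0.00833333° lon, +4·0.00416667° lat → SW at lon -105.017°, lat 14.85°.
Cell spans 0.00833333° lon × 0.00416667° lat.
south 14.85000, north 14.85417.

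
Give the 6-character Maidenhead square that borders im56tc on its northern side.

Latitude subsquare c = 2; +1 → 3 = d.
The longitude characters are unchanged.

IM56td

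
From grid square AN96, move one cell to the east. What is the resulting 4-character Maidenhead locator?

BN06

Longitude square 9; +1 → 10, wraps to 0, carry into field.
Longitude field A = 0; +1 → 1 = B.
The latitude characters are unchanged.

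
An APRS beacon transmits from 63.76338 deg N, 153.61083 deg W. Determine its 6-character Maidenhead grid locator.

BP33es

Shift to the Maidenhead origin (180°W, 90°S): lon 26.3892, lat 153.7634.
Field: lon ⌊26.3892/20⌋ = 1 → B; lat ⌊153.7634/10⌋ = 15 → P.
Square: lon ⌊6.3892/2⌋ = 3; lat ⌊3.7634/1⌋ = 3.
Subsquare: lon ⌊0.3892/0.0833333⌋ = 4 → e; lat ⌊0.7634/0.0416667⌋ = 18 → s.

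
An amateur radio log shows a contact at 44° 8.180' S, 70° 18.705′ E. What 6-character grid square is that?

Shift to the Maidenhead origin (180°W, 90°S): lon 250.3118, lat 45.8637.
Field (20°×10°, letters A–R): lon ⌊250.3118/20⌋ = 12 → M; lat ⌊45.8637/10⌋ = 4 → E.
Square (2°×1°, digits 0–9): lon ⌊10.3118/2⌋ = 5; lat ⌊5.8637/1⌋ = 5.
Subsquare (5′×2.5′, letters a–x): lon ⌊0.3118/0.0833333⌋ = 3 → d; lat ⌊0.8637/0.0416667⌋ = 20 → u.

ME55du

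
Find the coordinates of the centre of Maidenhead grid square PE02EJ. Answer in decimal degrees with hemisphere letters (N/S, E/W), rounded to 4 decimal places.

Field P=15, E=4: +15·20° lon, +4·10° lat → SW at lon 120°, lat -50°.
Square 0, 2: +0·2° lon, +2·1° lat → SW at lon 120°, lat -48°.
Subsquare e=4, j=9: +4·0.0833333° lon, +9·0.0416667° lat → SW at lon 120.333°, lat -47.625°.
Cell spans 0.0833333° lon × 0.0416667° lat. Centre is SW corner plus half of each.
latitude 47.6042° S, longitude 120.3750° E.

47.6042° S, 120.3750° E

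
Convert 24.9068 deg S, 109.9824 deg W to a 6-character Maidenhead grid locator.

Offset from 180°W / 90°S: lon 70.0176°, lat 65.0932°.
Field: 70.0176/20 → 3 → D, 65.0932/10 → 6 → G; chars DG.
Square: 10.0176/2 → 5, 5.0932/1 → 5; chars 55.
Subsquare: 0.0176/0.0833333 → 0 → a, 0.0932/0.0416667 → 2 → c; chars ac.

DG55ac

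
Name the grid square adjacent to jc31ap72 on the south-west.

JC31ap61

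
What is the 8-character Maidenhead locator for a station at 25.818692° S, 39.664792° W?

HG04ee03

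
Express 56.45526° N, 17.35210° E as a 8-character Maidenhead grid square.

JO86qk29

Add 180° to longitude and 90° to latitude: 197.35210, 146.45526.
Field: lon ⌊197.35210/20⌋ = 9 → J; lat ⌊146.45526/10⌋ = 14 → O.
Square: lon ⌊17.35210/2⌋ = 8; lat ⌊6.45526/1⌋ = 6.
Subsquare: lon ⌊1.35210/0.0833333⌋ = 16 → q; lat ⌊0.45526/0.0416667⌋ = 10 → k.
Extended square: lon ⌊0.01877/0.00833333⌋ = 2; lat ⌊0.03859/0.00416667⌋ = 9.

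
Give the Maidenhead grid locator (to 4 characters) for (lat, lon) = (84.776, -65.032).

FR74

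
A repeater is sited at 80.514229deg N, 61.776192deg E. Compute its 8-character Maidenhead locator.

MR00vm33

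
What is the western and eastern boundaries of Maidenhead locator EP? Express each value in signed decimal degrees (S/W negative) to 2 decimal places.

Field E=4, P=15: +4·20° lon, +15·10° lat → SW at lon -100°, lat 60°.
Cell spans 20° lon × 10° lat.
west -100.00, east -80.00.

-100.00, -80.00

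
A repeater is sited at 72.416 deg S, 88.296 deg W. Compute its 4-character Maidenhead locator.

EB57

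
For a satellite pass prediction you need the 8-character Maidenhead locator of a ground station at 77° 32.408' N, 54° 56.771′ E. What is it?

LQ77lm39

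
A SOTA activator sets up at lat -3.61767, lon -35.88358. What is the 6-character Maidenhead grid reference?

HI26bj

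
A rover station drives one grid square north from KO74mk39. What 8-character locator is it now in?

Latitude extended square 9; +1 → 10, wraps to 0, carry into subsquare.
Latitude subsquare k = 10; +1 → 11 = l.
The longitude characters are unchanged.

KO74ml30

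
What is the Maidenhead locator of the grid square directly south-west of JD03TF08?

JD03sf97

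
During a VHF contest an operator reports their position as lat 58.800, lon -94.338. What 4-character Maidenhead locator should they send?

EO28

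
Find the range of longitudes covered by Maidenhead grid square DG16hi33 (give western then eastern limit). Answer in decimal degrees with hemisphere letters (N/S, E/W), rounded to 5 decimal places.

Field D=3, G=6: +3·20° lon, +6·10° lat → SW at lon -120°, lat -30°.
Square 1, 6: +1·2° lon, +6·1° lat → SW at lon -118°, lat -24°.
Subsquare h=7, i=8: +7·0.0833333° lon, +8·0.0416667° lat → SW at lon -117.417°, lat -23.6667°.
Extended square 3, 3: +3·0.00833333° lon, +3·0.00416667° lat → SW at lon -117.392°, lat -23.6542°.
Cell spans 0.00833333° lon × 0.00416667° lat.
west 117.39167° W, east 117.38333° W.

117.39167° W, 117.38333° W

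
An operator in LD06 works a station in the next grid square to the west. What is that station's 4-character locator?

Longitude square 0; −1 → -1, wraps to 9, carry into field.
Longitude field L = 11; −1 → 10 = K.
The latitude characters are unchanged.

KD96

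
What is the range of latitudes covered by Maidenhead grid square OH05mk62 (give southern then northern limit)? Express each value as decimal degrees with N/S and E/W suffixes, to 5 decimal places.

Field O=14, H=7: +14·20° lon, +7·10° lat → SW at lon 100°, lat -20°.
Square 0, 5: +0·2° lon, +5·1° lat → SW at lon 100°, lat -15°.
Subsquare m=12, k=10: +12·0.0833333° lon, +10·0.0416667° lat → SW at lon 101°, lat -14.5833°.
Extended square 6, 2: +6·0.00833333° lon, +2·0.00416667° lat → SW at lon 101.05°, lat -14.575°.
Cell spans 0.00833333° lon × 0.00416667° lat.
south 14.57500° S, north 14.57083° S.

14.57500° S, 14.57083° S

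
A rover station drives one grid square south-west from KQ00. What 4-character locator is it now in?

Longitude square 0; −1 → -1, wraps to 9, carry into field.
Longitude field K = 10; −1 → 9 = J.
Latitude square 0; −1 → -1, wraps to 9, carry into field.
Latitude field Q = 16; −1 → 15 = P.

JP99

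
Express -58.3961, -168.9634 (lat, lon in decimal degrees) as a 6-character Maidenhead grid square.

Add 180° to longitude and 90° to latitude: 11.0366, 31.6039.
Field (20°×10°, letters A–R): lon ⌊11.0366/20⌋ = 0 → A; lat ⌊31.6039/10⌋ = 3 → D.
Square (2°×1°, digits 0–9): lon ⌊11.0366/2⌋ = 5; lat ⌊1.6039/1⌋ = 1.
Subsquare (5′×2.5′, letters a–x): lon ⌊1.0366/0.0833333⌋ = 12 → m; lat ⌊0.6039/0.0416667⌋ = 14 → o.

AD51mo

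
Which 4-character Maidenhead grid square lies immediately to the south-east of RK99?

AK08

Longitude square 9; +1 → 10, wraps to 0, carry into field.
Longitude field R = 17; +1 → 18, wraps to 0 = A, wrapping around the antimeridian.
Latitude square 9; −1 → 8.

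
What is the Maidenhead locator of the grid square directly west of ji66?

JI56

Longitude square 6; −1 → 5.
The latitude characters are unchanged.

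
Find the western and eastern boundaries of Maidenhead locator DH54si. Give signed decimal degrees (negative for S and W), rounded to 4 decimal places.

Field D=3, H=7: +3·20° lon, +7·10° lat → SW at lon -120°, lat -20°.
Square 5, 4: +5·2° lon, +4·1° lat → SW at lon -110°, lat -16°.
Subsquare s=18, i=8: +18·0.0833333° lon, +8·0.0416667° lat → SW at lon -108.5°, lat -15.6667°.
Cell spans 0.0833333° lon × 0.0416667° lat.
west -108.5000, east -108.4167.

-108.5000, -108.4167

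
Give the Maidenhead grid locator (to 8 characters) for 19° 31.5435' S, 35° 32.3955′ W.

Add 180° to longitude and 90° to latitude: 144.46008, 70.47428.
Field: lon ⌊144.46008/20⌋ = 7 → H; lat ⌊70.47428/10⌋ = 7 → H.
Square: lon ⌊4.46008/2⌋ = 2; lat ⌊0.47428/1⌋ = 0.
Subsquare: lon ⌊0.46008/0.0833333⌋ = 5 → f; lat ⌊0.47428/0.0416667⌋ = 11 → l.
Extended square: lon ⌊0.04341/0.00833333⌋ = 5; lat ⌊0.01594/0.00416667⌋ = 3.

HH20fl53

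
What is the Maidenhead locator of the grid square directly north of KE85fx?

KE86fa

Latitude subsquare x = 23; +1 → 24, wraps to 0 = a, carry into square.
Latitude square 5; +1 → 6.
The longitude characters are unchanged.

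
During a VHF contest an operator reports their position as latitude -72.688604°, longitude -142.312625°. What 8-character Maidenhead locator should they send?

BB87uh24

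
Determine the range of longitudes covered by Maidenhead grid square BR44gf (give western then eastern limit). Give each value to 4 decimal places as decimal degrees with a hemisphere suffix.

151.5000° W, 151.4167° W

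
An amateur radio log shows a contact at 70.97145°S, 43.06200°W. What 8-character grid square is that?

GB89la26

Add 180° to longitude and 90° to latitude: 136.93800, 19.02855.
Field: lon ⌊136.93800/20⌋ = 6 → G; lat ⌊19.02855/10⌋ = 1 → B.
Square: lon ⌊16.93800/2⌋ = 8; lat ⌊9.02855/1⌋ = 9.
Subsquare: lon ⌊0.93800/0.0833333⌋ = 11 → l; lat ⌊0.02855/0.0416667⌋ = 0 → a.
Extended square: lon ⌊0.02133/0.00833333⌋ = 2; lat ⌊0.02855/0.00416667⌋ = 6.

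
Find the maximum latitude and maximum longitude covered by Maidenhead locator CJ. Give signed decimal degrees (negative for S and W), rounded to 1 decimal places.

10.0, -120.0

Field C=2, J=9: +2·20° lon, +9·10° lat → SW at lon -140°, lat 0°.
Cell spans 20° lon × 10° lat. NE corner is SW corner plus one full cell.
latitude 10.0, longitude -120.0.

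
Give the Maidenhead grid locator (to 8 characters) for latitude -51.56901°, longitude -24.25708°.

HD78uk93

Shift to the Maidenhead origin (180°W, 90°S): lon 155.74292, lat 38.43099.
Field: 155.74292/20 → 7 → H, 38.43099/10 → 3 → D; chars HD.
Square: 15.74292/2 → 7, 8.43099/1 → 8; chars 78.
Subsquare: 1.74292/0.0833333 → 20 → u, 0.43099/0.0416667 → 10 → k; chars uk.
Extended square: 0.07625/0.00833333 → 9, 0.01432/0.00416667 → 3; chars 93.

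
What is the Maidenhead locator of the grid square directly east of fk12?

FK22

Longitude square 1; +1 → 2.
The latitude characters are unchanged.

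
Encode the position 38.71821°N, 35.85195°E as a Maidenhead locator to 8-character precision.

KM78wr22

Offset from 180°W / 90°S: lon 215.85195°, lat 128.71821°.
Field: lon ⌊215.85195/20⌋ = 10 → K; lat ⌊128.71821/10⌋ = 12 → M.
Square: lon ⌊15.85195/2⌋ = 7; lat ⌊8.71821/1⌋ = 8.
Subsquare: lon ⌊1.85195/0.0833333⌋ = 22 → w; lat ⌊0.71821/0.0416667⌋ = 17 → r.
Extended square: lon ⌊0.01862/0.00833333⌋ = 2; lat ⌊0.00988/0.00416667⌋ = 2.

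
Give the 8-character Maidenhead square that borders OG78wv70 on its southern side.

Latitude extended square 0; −1 → -1, wraps to 9, carry into subsquare.
Latitude subsquare v = 21; −1 → 20 = u.
The longitude characters are unchanged.

OG78wu79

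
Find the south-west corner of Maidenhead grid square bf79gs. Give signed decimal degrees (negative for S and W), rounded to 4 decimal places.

-30.2500, -145.5000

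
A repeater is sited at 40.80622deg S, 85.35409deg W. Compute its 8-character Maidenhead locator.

EE79he76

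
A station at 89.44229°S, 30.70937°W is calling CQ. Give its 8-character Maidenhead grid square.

HA40pn43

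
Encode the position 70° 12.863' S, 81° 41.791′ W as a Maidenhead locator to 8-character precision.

Offset from 180°W / 90°S: lon 98.30348°, lat 19.78562°.
Field (20°×10°, letters A–R): lon ⌊98.30348/20⌋ = 4 → E; lat ⌊19.78562/10⌋ = 1 → B.
Square (2°×1°, digits 0–9): lon ⌊18.30348/2⌋ = 9; lat ⌊9.78562/1⌋ = 9.
Subsquare (5′×2.5′, letters a–x): lon ⌊0.30348/0.0833333⌋ = 3 → d; lat ⌊0.78562/0.0416667⌋ = 18 → s.
Extended square (30″×15″, digits 0–9): lon ⌊0.05348/0.00833333⌋ = 6; lat ⌊0.03562/0.00416667⌋ = 8.

EB99ds68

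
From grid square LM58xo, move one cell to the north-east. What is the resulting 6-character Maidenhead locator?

LM68ap

Longitude subsquare x = 23; +1 → 24, wraps to 0 = a, carry into square.
Longitude square 5; +1 → 6.
Latitude subsquare o = 14; +1 → 15 = p.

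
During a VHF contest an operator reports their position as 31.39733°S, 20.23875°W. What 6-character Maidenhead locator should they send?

HF98vo

Add 180° to longitude and 90° to latitude: 159.7612, 58.6027.
Field: lon ⌊159.7612/20⌋ = 7 → H; lat ⌊58.6027/10⌋ = 5 → F.
Square: lon ⌊19.7612/2⌋ = 9; lat ⌊8.6027/1⌋ = 8.
Subsquare: lon ⌊1.7612/0.0833333⌋ = 21 → v; lat ⌊0.6027/0.0416667⌋ = 14 → o.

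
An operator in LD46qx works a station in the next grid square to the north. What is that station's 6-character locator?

Latitude subsquare x = 23; +1 → 24, wraps to 0 = a, carry into square.
Latitude square 6; +1 → 7.
The longitude characters are unchanged.

LD47qa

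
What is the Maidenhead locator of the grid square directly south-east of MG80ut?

MG80vs

Longitude subsquare u = 20; +1 → 21 = v.
Latitude subsquare t = 19; −1 → 18 = s.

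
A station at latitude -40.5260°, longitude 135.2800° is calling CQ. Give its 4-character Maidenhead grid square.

Offset from 180°W / 90°S: lon 315.28°, lat 49.47°.
Field: lon ⌊315.28/20⌋ = 15 → P; lat ⌊49.47/10⌋ = 4 → E.
Square: lon ⌊15.28/2⌋ = 7; lat ⌊9.47/1⌋ = 9.

PE79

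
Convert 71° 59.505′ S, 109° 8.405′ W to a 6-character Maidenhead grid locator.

Shift to the Maidenhead origin (180°W, 90°S): lon 70.8599, lat 18.0083.
Field: lon ⌊70.8599/20⌋ = 3 → D; lat ⌊18.0083/10⌋ = 1 → B.
Square: lon ⌊10.8599/2⌋ = 5; lat ⌊8.0083/1⌋ = 8.
Subsquare: lon ⌊0.8599/0.0833333⌋ = 10 → k; lat ⌊0.0083/0.0416667⌋ = 0 → a.

DB58ka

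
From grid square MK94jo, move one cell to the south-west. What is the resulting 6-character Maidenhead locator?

Longitude subsquare j = 9; −1 → 8 = i.
Latitude subsquare o = 14; −1 → 13 = n.

MK94in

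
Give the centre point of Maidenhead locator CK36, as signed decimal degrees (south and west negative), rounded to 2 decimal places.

16.50, -133.00

Field C=2, K=10: +2·20° lon, +10·10° lat → SW at lon -140°, lat 10°.
Square 3, 6: +3·2° lon, +6·1° lat → SW at lon -134°, lat 16°.
Cell spans 2° lon × 1° lat. Centre is SW corner plus half of each.
latitude 16.50, longitude -133.00.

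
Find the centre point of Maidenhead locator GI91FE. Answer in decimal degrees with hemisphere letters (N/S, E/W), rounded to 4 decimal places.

Field G=6, I=8: +6·20° lon, +8·10° lat → SW at lon -60°, lat -10°.
Square 9, 1: +9·2° lon, +1·1° lat → SW at lon -42°, lat -9°.
Subsquare f=5, e=4: +5·0.0833333° lon, +4·0.0416667° lat → SW at lon -41.5833°, lat -8.83333°.
Cell spans 0.0833333° lon × 0.0416667° lat. Centre is SW corner plus half of each.
latitude 8.8125° S, longitude 41.5417° W.

8.8125° S, 41.5417° W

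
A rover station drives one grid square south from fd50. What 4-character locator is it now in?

Latitude square 0; −1 → -1, wraps to 9, carry into field.
Latitude field D = 3; −1 → 2 = C.
The longitude characters are unchanged.

FC59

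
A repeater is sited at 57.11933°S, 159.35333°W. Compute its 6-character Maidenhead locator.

BD02hv

Add 180° to longitude and 90° to latitude: 20.6467, 32.8807.
Field (20°×10°, letters A–R): lon ⌊20.6467/20⌋ = 1 → B; lat ⌊32.8807/10⌋ = 3 → D.
Square (2°×1°, digits 0–9): lon ⌊0.6467/2⌋ = 0; lat ⌊2.8807/1⌋ = 2.
Subsquare (5′×2.5′, letters a–x): lon ⌊0.6467/0.0833333⌋ = 7 → h; lat ⌊0.8807/0.0416667⌋ = 21 → v.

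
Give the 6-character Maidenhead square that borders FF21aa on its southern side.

FF20ax

Latitude subsquare a = 0; −1 → -1, wraps to 23 = x, carry into square.
Latitude square 1; −1 → 0.
The longitude characters are unchanged.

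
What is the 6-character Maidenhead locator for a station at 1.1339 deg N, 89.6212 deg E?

Shift to the Maidenhead origin (180°W, 90°S): lon 269.6212, lat 91.1339.
Field (20°×10°, letters A–R): lon ⌊269.6212/20⌋ = 13 → N; lat ⌊91.1339/10⌋ = 9 → J.
Square (2°×1°, digits 0–9): lon ⌊9.6212/2⌋ = 4; lat ⌊1.1339/1⌋ = 1.
Subsquare (5′×2.5′, letters a–x): lon ⌊1.6212/0.0833333⌋ = 19 → t; lat ⌊0.1339/0.0416667⌋ = 3 → d.

NJ41td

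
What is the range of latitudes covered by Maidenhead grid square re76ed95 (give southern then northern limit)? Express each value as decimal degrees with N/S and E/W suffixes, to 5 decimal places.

43.85417° S, 43.85000° S

Field R=17, E=4: +17·20° lon, +4·10° lat → SW at lon 160°, lat -50°.
Square 7, 6: +7·2° lon, +6·1° lat → SW at lon 174°, lat -44°.
Subsquare e=4, d=3: +4·0.0833333° lon, +3·0.0416667° lat → SW at lon 174.333°, lat -43.875°.
Extended square 9, 5: +9·0.00833333° lon, +5·0.00416667° lat → SW at lon 174.408°, lat -43.8542°.
Cell spans 0.00833333° lon × 0.00416667° lat.
south 43.85417° S, north 43.85000° S.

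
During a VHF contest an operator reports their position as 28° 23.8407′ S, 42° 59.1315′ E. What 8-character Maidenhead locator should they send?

LG11lo84

Add 180° to longitude and 90° to latitude: 222.98552, 61.60265.
Field: 222.98552/20 → 11 → L, 61.60265/10 → 6 → G; chars LG.
Square: 2.98552/2 → 1, 1.60265/1 → 1; chars 11.
Subsquare: 0.98552/0.0833333 → 11 → l, 0.60265/0.0416667 → 14 → o; chars lo.
Extended square: 0.06886/0.00833333 → 8, 0.01932/0.00416667 → 4; chars 84.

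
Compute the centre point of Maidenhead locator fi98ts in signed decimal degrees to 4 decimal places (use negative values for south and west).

-1.2292, -60.3750

Field F=5, I=8: +5·20° lon, +8·10° lat → SW at lon -80°, lat -10°.
Square 9, 8: +9·2° lon, +8·1° lat → SW at lon -62°, lat -2°.
Subsquare t=19, s=18: +19·0.0833333° lon, +18·0.0416667° lat → SW at lon -60.4167°, lat -1.25°.
Cell spans 0.0833333° lon × 0.0416667° lat. Centre is SW corner plus half of each.
latitude -1.2292, longitude -60.3750.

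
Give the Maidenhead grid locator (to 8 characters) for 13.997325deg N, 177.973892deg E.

RK83xx69

Offset from 180°W / 90°S: lon 357.97389°, lat 103.99733°.
Field: 357.97389/20 → 17 → R, 103.99733/10 → 10 → K; chars RK.
Square: 17.97389/2 → 8, 3.99733/1 → 3; chars 83.
Subsquare: 1.97389/0.0833333 → 23 → x, 0.99733/0.0416667 → 23 → x; chars xx.
Extended square: 0.05723/0.00833333 → 6, 0.03899/0.00416667 → 9; chars 69.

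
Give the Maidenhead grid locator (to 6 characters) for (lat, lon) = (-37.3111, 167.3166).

Offset from 180°W / 90°S: lon 347.3166°, lat 52.6889°.
Field (20°×10°, letters A–R): lon ⌊347.3166/20⌋ = 17 → R; lat ⌊52.6889/10⌋ = 5 → F.
Square (2°×1°, digits 0–9): lon ⌊7.3166/2⌋ = 3; lat ⌊2.6889/1⌋ = 2.
Subsquare (5′×2.5′, letters a–x): lon ⌊1.3166/0.0833333⌋ = 15 → p; lat ⌊0.6889/0.0416667⌋ = 16 → q.

RF32pq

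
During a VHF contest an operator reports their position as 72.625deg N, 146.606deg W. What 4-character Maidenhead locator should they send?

BQ62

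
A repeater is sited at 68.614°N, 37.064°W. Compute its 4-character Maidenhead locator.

HP18

Shift to the Maidenhead origin (180°W, 90°S): lon 142.94, lat 158.61.
Field (20°×10°, letters A–R): lon ⌊142.94/20⌋ = 7 → H; lat ⌊158.61/10⌋ = 15 → P.
Square (2°×1°, digits 0–9): lon ⌊2.94/2⌋ = 1; lat ⌊8.61/1⌋ = 8.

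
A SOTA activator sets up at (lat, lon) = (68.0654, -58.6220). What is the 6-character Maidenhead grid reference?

Add 180° to longitude and 90° to latitude: 121.3780, 158.0654.
Field: lon ⌊121.3780/20⌋ = 6 → G; lat ⌊158.0654/10⌋ = 15 → P.
Square: lon ⌊1.3780/2⌋ = 0; lat ⌊8.0654/1⌋ = 8.
Subsquare: lon ⌊1.3780/0.0833333⌋ = 16 → q; lat ⌊0.0654/0.0416667⌋ = 1 → b.

GP08qb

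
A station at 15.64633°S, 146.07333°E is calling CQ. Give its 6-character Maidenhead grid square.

Add 180° to longitude and 90° to latitude: 326.0733, 74.3537.
Field: 326.0733/20 → 16 → Q, 74.3537/10 → 7 → H; chars QH.
Square: 6.0733/2 → 3, 4.3537/1 → 4; chars 34.
Subsquare: 0.0733/0.0833333 → 0 → a, 0.3537/0.0416667 → 8 → i; chars ai.

QH34ai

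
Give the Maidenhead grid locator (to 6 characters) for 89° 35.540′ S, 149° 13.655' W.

Add 180° to longitude and 90° to latitude: 30.7724, 0.4077.
Field: 30.7724/20 → 1 → B, 0.4077/10 → 0 → A; chars BA.
Square: 10.7724/2 → 5, 0.4077/1 → 0; chars 50.
Subsquare: 0.7724/0.0833333 → 9 → j, 0.4077/0.0416667 → 9 → j; chars jj.

BA50jj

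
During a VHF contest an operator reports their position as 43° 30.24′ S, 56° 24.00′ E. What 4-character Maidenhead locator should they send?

LE86

Add 180° to longitude and 90° to latitude: 236.40, 46.50.
Field (20°×10°, letters A–R): 236.40/20 → 11 → L, 46.50/10 → 4 → E; chars LE.
Square (2°×1°, digits 0–9): 16.40/2 → 8, 6.50/1 → 6; chars 86.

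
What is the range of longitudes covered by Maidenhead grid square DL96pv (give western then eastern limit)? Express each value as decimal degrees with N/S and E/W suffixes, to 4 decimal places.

Field D=3, L=11: +3·20° lon, +11·10° lat → SW at lon -120°, lat 20°.
Square 9, 6: +9·2° lon, +6·1° lat → SW at lon -102°, lat 26°.
Subsquare p=15, v=21: +15·0.0833333° lon, +21·0.0416667° lat → SW at lon -100.75°, lat 26.875°.
Cell spans 0.0833333° lon × 0.0416667° lat.
west 100.7500° W, east 100.6667° W.

100.7500° W, 100.6667° W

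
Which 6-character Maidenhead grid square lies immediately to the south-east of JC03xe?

JC13ad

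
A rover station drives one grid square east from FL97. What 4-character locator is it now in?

GL07

Longitude square 9; +1 → 10, wraps to 0, carry into field.
Longitude field F = 5; +1 → 6 = G.
The latitude characters are unchanged.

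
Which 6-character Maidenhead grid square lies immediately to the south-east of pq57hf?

PQ57ie

Longitude subsquare h = 7; +1 → 8 = i.
Latitude subsquare f = 5; −1 → 4 = e.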